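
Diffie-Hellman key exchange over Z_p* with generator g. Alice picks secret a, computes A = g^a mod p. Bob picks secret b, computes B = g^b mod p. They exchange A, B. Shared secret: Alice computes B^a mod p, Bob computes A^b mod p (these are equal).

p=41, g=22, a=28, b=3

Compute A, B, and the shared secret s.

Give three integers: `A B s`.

A = 22^28 mod 41  (bits of 28 = 11100)
  bit 0 = 1: r = r^2 * 22 mod 41 = 1^2 * 22 = 1*22 = 22
  bit 1 = 1: r = r^2 * 22 mod 41 = 22^2 * 22 = 33*22 = 29
  bit 2 = 1: r = r^2 * 22 mod 41 = 29^2 * 22 = 21*22 = 11
  bit 3 = 0: r = r^2 mod 41 = 11^2 = 39
  bit 4 = 0: r = r^2 mod 41 = 39^2 = 4
  -> A = 4
B = 22^3 mod 41  (bits of 3 = 11)
  bit 0 = 1: r = r^2 * 22 mod 41 = 1^2 * 22 = 1*22 = 22
  bit 1 = 1: r = r^2 * 22 mod 41 = 22^2 * 22 = 33*22 = 29
  -> B = 29
s = B^a = 29^28 mod 41  (bits of 28 = 11100)
  bit 0 = 1: r = r^2 * 29 mod 41 = 1^2 * 29 = 1*29 = 29
  bit 1 = 1: r = r^2 * 29 mod 41 = 29^2 * 29 = 21*29 = 35
  bit 2 = 1: r = r^2 * 29 mod 41 = 35^2 * 29 = 36*29 = 19
  bit 3 = 0: r = r^2 mod 41 = 19^2 = 33
  bit 4 = 0: r = r^2 mod 41 = 33^2 = 23
  -> s = B^a = 23

Answer: 4 29 23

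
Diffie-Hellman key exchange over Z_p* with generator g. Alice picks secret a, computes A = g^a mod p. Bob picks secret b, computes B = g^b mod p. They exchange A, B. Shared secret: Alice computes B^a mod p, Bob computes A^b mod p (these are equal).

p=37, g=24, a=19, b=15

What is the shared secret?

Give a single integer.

Answer: 29

Derivation:
A = 24^19 mod 37  (bits of 19 = 10011)
  bit 0 = 1: r = r^2 * 24 mod 37 = 1^2 * 24 = 1*24 = 24
  bit 1 = 0: r = r^2 mod 37 = 24^2 = 21
  bit 2 = 0: r = r^2 mod 37 = 21^2 = 34
  bit 3 = 1: r = r^2 * 24 mod 37 = 34^2 * 24 = 9*24 = 31
  bit 4 = 1: r = r^2 * 24 mod 37 = 31^2 * 24 = 36*24 = 13
  -> A = 13
B = 24^15 mod 37  (bits of 15 = 1111)
  bit 0 = 1: r = r^2 * 24 mod 37 = 1^2 * 24 = 1*24 = 24
  bit 1 = 1: r = r^2 * 24 mod 37 = 24^2 * 24 = 21*24 = 23
  bit 2 = 1: r = r^2 * 24 mod 37 = 23^2 * 24 = 11*24 = 5
  bit 3 = 1: r = r^2 * 24 mod 37 = 5^2 * 24 = 25*24 = 8
  -> B = 8
s = B^a = 8^19 mod 37  (bits of 19 = 10011)
  bit 0 = 1: r = r^2 * 8 mod 37 = 1^2 * 8 = 1*8 = 8
  bit 1 = 0: r = r^2 mod 37 = 8^2 = 27
  bit 2 = 0: r = r^2 mod 37 = 27^2 = 26
  bit 3 = 1: r = r^2 * 8 mod 37 = 26^2 * 8 = 10*8 = 6
  bit 4 = 1: r = r^2 * 8 mod 37 = 6^2 * 8 = 36*8 = 29
  -> s = B^a = 29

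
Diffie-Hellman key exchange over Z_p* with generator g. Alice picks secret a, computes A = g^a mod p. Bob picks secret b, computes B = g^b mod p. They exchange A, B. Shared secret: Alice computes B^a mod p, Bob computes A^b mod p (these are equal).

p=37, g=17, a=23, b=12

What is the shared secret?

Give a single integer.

A = 17^23 mod 37  (bits of 23 = 10111)
  bit 0 = 1: r = r^2 * 17 mod 37 = 1^2 * 17 = 1*17 = 17
  bit 1 = 0: r = r^2 mod 37 = 17^2 = 30
  bit 2 = 1: r = r^2 * 17 mod 37 = 30^2 * 17 = 12*17 = 19
  bit 3 = 1: r = r^2 * 17 mod 37 = 19^2 * 17 = 28*17 = 32
  bit 4 = 1: r = r^2 * 17 mod 37 = 32^2 * 17 = 25*17 = 18
  -> A = 18
B = 17^12 mod 37  (bits of 12 = 1100)
  bit 0 = 1: r = r^2 * 17 mod 37 = 1^2 * 17 = 1*17 = 17
  bit 1 = 1: r = r^2 * 17 mod 37 = 17^2 * 17 = 30*17 = 29
  bit 2 = 0: r = r^2 mod 37 = 29^2 = 27
  bit 3 = 0: r = r^2 mod 37 = 27^2 = 26
  -> B = 26
s = B^a = 26^23 mod 37  (bits of 23 = 10111)
  bit 0 = 1: r = r^2 * 26 mod 37 = 1^2 * 26 = 1*26 = 26
  bit 1 = 0: r = r^2 mod 37 = 26^2 = 10
  bit 2 = 1: r = r^2 * 26 mod 37 = 10^2 * 26 = 26*26 = 10
  bit 3 = 1: r = r^2 * 26 mod 37 = 10^2 * 26 = 26*26 = 10
  bit 4 = 1: r = r^2 * 26 mod 37 = 10^2 * 26 = 26*26 = 10
  -> s = B^a = 10

Answer: 10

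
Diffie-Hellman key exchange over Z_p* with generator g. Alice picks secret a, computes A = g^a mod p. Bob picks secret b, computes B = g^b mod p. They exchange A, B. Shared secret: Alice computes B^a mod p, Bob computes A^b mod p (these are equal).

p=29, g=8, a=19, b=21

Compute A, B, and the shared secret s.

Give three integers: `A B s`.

A = 8^19 mod 29  (bits of 19 = 10011)
  bit 0 = 1: r = r^2 * 8 mod 29 = 1^2 * 8 = 1*8 = 8
  bit 1 = 0: r = r^2 mod 29 = 8^2 = 6
  bit 2 = 0: r = r^2 mod 29 = 6^2 = 7
  bit 3 = 1: r = r^2 * 8 mod 29 = 7^2 * 8 = 20*8 = 15
  bit 4 = 1: r = r^2 * 8 mod 29 = 15^2 * 8 = 22*8 = 2
  -> A = 2
B = 8^21 mod 29  (bits of 21 = 10101)
  bit 0 = 1: r = r^2 * 8 mod 29 = 1^2 * 8 = 1*8 = 8
  bit 1 = 0: r = r^2 mod 29 = 8^2 = 6
  bit 2 = 1: r = r^2 * 8 mod 29 = 6^2 * 8 = 7*8 = 27
  bit 3 = 0: r = r^2 mod 29 = 27^2 = 4
  bit 4 = 1: r = r^2 * 8 mod 29 = 4^2 * 8 = 16*8 = 12
  -> B = 12
s = B^a = 12^19 mod 29  (bits of 19 = 10011)
  bit 0 = 1: r = r^2 * 12 mod 29 = 1^2 * 12 = 1*12 = 12
  bit 1 = 0: r = r^2 mod 29 = 12^2 = 28
  bit 2 = 0: r = r^2 mod 29 = 28^2 = 1
  bit 3 = 1: r = r^2 * 12 mod 29 = 1^2 * 12 = 1*12 = 12
  bit 4 = 1: r = r^2 * 12 mod 29 = 12^2 * 12 = 28*12 = 17
  -> s = B^a = 17

Answer: 2 12 17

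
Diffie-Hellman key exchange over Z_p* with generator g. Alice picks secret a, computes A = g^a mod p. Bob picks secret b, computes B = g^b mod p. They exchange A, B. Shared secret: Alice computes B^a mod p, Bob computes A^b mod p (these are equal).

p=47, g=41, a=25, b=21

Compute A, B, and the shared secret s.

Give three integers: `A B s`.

A = 41^25 mod 47  (bits of 25 = 11001)
  bit 0 = 1: r = r^2 * 41 mod 47 = 1^2 * 41 = 1*41 = 41
  bit 1 = 1: r = r^2 * 41 mod 47 = 41^2 * 41 = 36*41 = 19
  bit 2 = 0: r = r^2 mod 47 = 19^2 = 32
  bit 3 = 0: r = r^2 mod 47 = 32^2 = 37
  bit 4 = 1: r = r^2 * 41 mod 47 = 37^2 * 41 = 6*41 = 11
  -> A = 11
B = 41^21 mod 47  (bits of 21 = 10101)
  bit 0 = 1: r = r^2 * 41 mod 47 = 1^2 * 41 = 1*41 = 41
  bit 1 = 0: r = r^2 mod 47 = 41^2 = 36
  bit 2 = 1: r = r^2 * 41 mod 47 = 36^2 * 41 = 27*41 = 26
  bit 3 = 0: r = r^2 mod 47 = 26^2 = 18
  bit 4 = 1: r = r^2 * 41 mod 47 = 18^2 * 41 = 42*41 = 30
  -> B = 30
s = B^a = 30^25 mod 47  (bits of 25 = 11001)
  bit 0 = 1: r = r^2 * 30 mod 47 = 1^2 * 30 = 1*30 = 30
  bit 1 = 1: r = r^2 * 30 mod 47 = 30^2 * 30 = 7*30 = 22
  bit 2 = 0: r = r^2 mod 47 = 22^2 = 14
  bit 3 = 0: r = r^2 mod 47 = 14^2 = 8
  bit 4 = 1: r = r^2 * 30 mod 47 = 8^2 * 30 = 17*30 = 40
  -> s = B^a = 40

Answer: 11 30 40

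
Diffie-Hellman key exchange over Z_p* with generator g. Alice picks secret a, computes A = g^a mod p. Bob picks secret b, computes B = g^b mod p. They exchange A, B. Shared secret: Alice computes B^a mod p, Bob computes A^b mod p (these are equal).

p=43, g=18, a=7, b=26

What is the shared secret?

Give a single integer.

Answer: 6

Derivation:
A = 18^7 mod 43  (bits of 7 = 111)
  bit 0 = 1: r = r^2 * 18 mod 43 = 1^2 * 18 = 1*18 = 18
  bit 1 = 1: r = r^2 * 18 mod 43 = 18^2 * 18 = 23*18 = 27
  bit 2 = 1: r = r^2 * 18 mod 43 = 27^2 * 18 = 41*18 = 7
  -> A = 7
B = 18^26 mod 43  (bits of 26 = 11010)
  bit 0 = 1: r = r^2 * 18 mod 43 = 1^2 * 18 = 1*18 = 18
  bit 1 = 1: r = r^2 * 18 mod 43 = 18^2 * 18 = 23*18 = 27
  bit 2 = 0: r = r^2 mod 43 = 27^2 = 41
  bit 3 = 1: r = r^2 * 18 mod 43 = 41^2 * 18 = 4*18 = 29
  bit 4 = 0: r = r^2 mod 43 = 29^2 = 24
  -> B = 24
s = B^a = 24^7 mod 43  (bits of 7 = 111)
  bit 0 = 1: r = r^2 * 24 mod 43 = 1^2 * 24 = 1*24 = 24
  bit 1 = 1: r = r^2 * 24 mod 43 = 24^2 * 24 = 17*24 = 21
  bit 2 = 1: r = r^2 * 24 mod 43 = 21^2 * 24 = 11*24 = 6
  -> s = B^a = 6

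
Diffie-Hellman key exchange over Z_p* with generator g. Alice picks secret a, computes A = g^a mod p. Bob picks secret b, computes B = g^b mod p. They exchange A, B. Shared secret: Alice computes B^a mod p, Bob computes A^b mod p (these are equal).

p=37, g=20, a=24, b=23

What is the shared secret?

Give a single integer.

Answer: 26

Derivation:
A = 20^24 mod 37  (bits of 24 = 11000)
  bit 0 = 1: r = r^2 * 20 mod 37 = 1^2 * 20 = 1*20 = 20
  bit 1 = 1: r = r^2 * 20 mod 37 = 20^2 * 20 = 30*20 = 8
  bit 2 = 0: r = r^2 mod 37 = 8^2 = 27
  bit 3 = 0: r = r^2 mod 37 = 27^2 = 26
  bit 4 = 0: r = r^2 mod 37 = 26^2 = 10
  -> A = 10
B = 20^23 mod 37  (bits of 23 = 10111)
  bit 0 = 1: r = r^2 * 20 mod 37 = 1^2 * 20 = 1*20 = 20
  bit 1 = 0: r = r^2 mod 37 = 20^2 = 30
  bit 2 = 1: r = r^2 * 20 mod 37 = 30^2 * 20 = 12*20 = 18
  bit 3 = 1: r = r^2 * 20 mod 37 = 18^2 * 20 = 28*20 = 5
  bit 4 = 1: r = r^2 * 20 mod 37 = 5^2 * 20 = 25*20 = 19
  -> B = 19
s = B^a = 19^24 mod 37  (bits of 24 = 11000)
  bit 0 = 1: r = r^2 * 19 mod 37 = 1^2 * 19 = 1*19 = 19
  bit 1 = 1: r = r^2 * 19 mod 37 = 19^2 * 19 = 28*19 = 14
  bit 2 = 0: r = r^2 mod 37 = 14^2 = 11
  bit 3 = 0: r = r^2 mod 37 = 11^2 = 10
  bit 4 = 0: r = r^2 mod 37 = 10^2 = 26
  -> s = B^a = 26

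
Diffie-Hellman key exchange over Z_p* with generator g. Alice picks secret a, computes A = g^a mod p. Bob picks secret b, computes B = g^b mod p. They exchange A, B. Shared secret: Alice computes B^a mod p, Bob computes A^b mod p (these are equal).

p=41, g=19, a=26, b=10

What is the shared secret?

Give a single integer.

A = 19^26 mod 41  (bits of 26 = 11010)
  bit 0 = 1: r = r^2 * 19 mod 41 = 1^2 * 19 = 1*19 = 19
  bit 1 = 1: r = r^2 * 19 mod 41 = 19^2 * 19 = 33*19 = 12
  bit 2 = 0: r = r^2 mod 41 = 12^2 = 21
  bit 3 = 1: r = r^2 * 19 mod 41 = 21^2 * 19 = 31*19 = 15
  bit 4 = 0: r = r^2 mod 41 = 15^2 = 20
  -> A = 20
B = 19^10 mod 41  (bits of 10 = 1010)
  bit 0 = 1: r = r^2 * 19 mod 41 = 1^2 * 19 = 1*19 = 19
  bit 1 = 0: r = r^2 mod 41 = 19^2 = 33
  bit 2 = 1: r = r^2 * 19 mod 41 = 33^2 * 19 = 23*19 = 27
  bit 3 = 0: r = r^2 mod 41 = 27^2 = 32
  -> B = 32
s = B^a = 32^26 mod 41  (bits of 26 = 11010)
  bit 0 = 1: r = r^2 * 32 mod 41 = 1^2 * 32 = 1*32 = 32
  bit 1 = 1: r = r^2 * 32 mod 41 = 32^2 * 32 = 40*32 = 9
  bit 2 = 0: r = r^2 mod 41 = 9^2 = 40
  bit 3 = 1: r = r^2 * 32 mod 41 = 40^2 * 32 = 1*32 = 32
  bit 4 = 0: r = r^2 mod 41 = 32^2 = 40
  -> s = B^a = 40

Answer: 40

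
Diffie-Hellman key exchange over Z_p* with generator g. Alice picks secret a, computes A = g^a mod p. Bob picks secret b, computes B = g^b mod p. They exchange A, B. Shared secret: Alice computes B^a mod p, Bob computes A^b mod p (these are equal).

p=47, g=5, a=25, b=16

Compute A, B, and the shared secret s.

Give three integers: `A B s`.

Answer: 22 17 7

Derivation:
A = 5^25 mod 47  (bits of 25 = 11001)
  bit 0 = 1: r = r^2 * 5 mod 47 = 1^2 * 5 = 1*5 = 5
  bit 1 = 1: r = r^2 * 5 mod 47 = 5^2 * 5 = 25*5 = 31
  bit 2 = 0: r = r^2 mod 47 = 31^2 = 21
  bit 3 = 0: r = r^2 mod 47 = 21^2 = 18
  bit 4 = 1: r = r^2 * 5 mod 47 = 18^2 * 5 = 42*5 = 22
  -> A = 22
B = 5^16 mod 47  (bits of 16 = 10000)
  bit 0 = 1: r = r^2 * 5 mod 47 = 1^2 * 5 = 1*5 = 5
  bit 1 = 0: r = r^2 mod 47 = 5^2 = 25
  bit 2 = 0: r = r^2 mod 47 = 25^2 = 14
  bit 3 = 0: r = r^2 mod 47 = 14^2 = 8
  bit 4 = 0: r = r^2 mod 47 = 8^2 = 17
  -> B = 17
s = B^a = 17^25 mod 47  (bits of 25 = 11001)
  bit 0 = 1: r = r^2 * 17 mod 47 = 1^2 * 17 = 1*17 = 17
  bit 1 = 1: r = r^2 * 17 mod 47 = 17^2 * 17 = 7*17 = 25
  bit 2 = 0: r = r^2 mod 47 = 25^2 = 14
  bit 3 = 0: r = r^2 mod 47 = 14^2 = 8
  bit 4 = 1: r = r^2 * 17 mod 47 = 8^2 * 17 = 17*17 = 7
  -> s = B^a = 7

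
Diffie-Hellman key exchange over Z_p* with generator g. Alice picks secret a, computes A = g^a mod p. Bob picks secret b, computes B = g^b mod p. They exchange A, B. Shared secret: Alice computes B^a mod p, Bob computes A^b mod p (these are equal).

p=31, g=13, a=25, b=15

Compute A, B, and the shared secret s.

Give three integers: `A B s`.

A = 13^25 mod 31  (bits of 25 = 11001)
  bit 0 = 1: r = r^2 * 13 mod 31 = 1^2 * 13 = 1*13 = 13
  bit 1 = 1: r = r^2 * 13 mod 31 = 13^2 * 13 = 14*13 = 27
  bit 2 = 0: r = r^2 mod 31 = 27^2 = 16
  bit 3 = 0: r = r^2 mod 31 = 16^2 = 8
  bit 4 = 1: r = r^2 * 13 mod 31 = 8^2 * 13 = 2*13 = 26
  -> A = 26
B = 13^15 mod 31  (bits of 15 = 1111)
  bit 0 = 1: r = r^2 * 13 mod 31 = 1^2 * 13 = 1*13 = 13
  bit 1 = 1: r = r^2 * 13 mod 31 = 13^2 * 13 = 14*13 = 27
  bit 2 = 1: r = r^2 * 13 mod 31 = 27^2 * 13 = 16*13 = 22
  bit 3 = 1: r = r^2 * 13 mod 31 = 22^2 * 13 = 19*13 = 30
  -> B = 30
s = B^a = 30^25 mod 31  (bits of 25 = 11001)
  bit 0 = 1: r = r^2 * 30 mod 31 = 1^2 * 30 = 1*30 = 30
  bit 1 = 1: r = r^2 * 30 mod 31 = 30^2 * 30 = 1*30 = 30
  bit 2 = 0: r = r^2 mod 31 = 30^2 = 1
  bit 3 = 0: r = r^2 mod 31 = 1^2 = 1
  bit 4 = 1: r = r^2 * 30 mod 31 = 1^2 * 30 = 1*30 = 30
  -> s = B^a = 30

Answer: 26 30 30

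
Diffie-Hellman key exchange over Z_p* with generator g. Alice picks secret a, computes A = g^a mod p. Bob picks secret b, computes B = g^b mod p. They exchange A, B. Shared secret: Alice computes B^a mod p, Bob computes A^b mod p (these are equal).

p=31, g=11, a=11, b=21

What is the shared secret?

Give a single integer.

Answer: 27

Derivation:
A = 11^11 mod 31  (bits of 11 = 1011)
  bit 0 = 1: r = r^2 * 11 mod 31 = 1^2 * 11 = 1*11 = 11
  bit 1 = 0: r = r^2 mod 31 = 11^2 = 28
  bit 2 = 1: r = r^2 * 11 mod 31 = 28^2 * 11 = 9*11 = 6
  bit 3 = 1: r = r^2 * 11 mod 31 = 6^2 * 11 = 5*11 = 24
  -> A = 24
B = 11^21 mod 31  (bits of 21 = 10101)
  bit 0 = 1: r = r^2 * 11 mod 31 = 1^2 * 11 = 1*11 = 11
  bit 1 = 0: r = r^2 mod 31 = 11^2 = 28
  bit 2 = 1: r = r^2 * 11 mod 31 = 28^2 * 11 = 9*11 = 6
  bit 3 = 0: r = r^2 mod 31 = 6^2 = 5
  bit 4 = 1: r = r^2 * 11 mod 31 = 5^2 * 11 = 25*11 = 27
  -> B = 27
s = B^a = 27^11 mod 31  (bits of 11 = 1011)
  bit 0 = 1: r = r^2 * 27 mod 31 = 1^2 * 27 = 1*27 = 27
  bit 1 = 0: r = r^2 mod 31 = 27^2 = 16
  bit 2 = 1: r = r^2 * 27 mod 31 = 16^2 * 27 = 8*27 = 30
  bit 3 = 1: r = r^2 * 27 mod 31 = 30^2 * 27 = 1*27 = 27
  -> s = B^a = 27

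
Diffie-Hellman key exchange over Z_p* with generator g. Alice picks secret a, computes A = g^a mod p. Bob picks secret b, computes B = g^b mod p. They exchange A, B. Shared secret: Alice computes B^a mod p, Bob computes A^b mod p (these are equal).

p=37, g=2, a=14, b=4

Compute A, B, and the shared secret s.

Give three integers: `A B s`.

A = 2^14 mod 37  (bits of 14 = 1110)
  bit 0 = 1: r = r^2 * 2 mod 37 = 1^2 * 2 = 1*2 = 2
  bit 1 = 1: r = r^2 * 2 mod 37 = 2^2 * 2 = 4*2 = 8
  bit 2 = 1: r = r^2 * 2 mod 37 = 8^2 * 2 = 27*2 = 17
  bit 3 = 0: r = r^2 mod 37 = 17^2 = 30
  -> A = 30
B = 2^4 mod 37  (bits of 4 = 100)
  bit 0 = 1: r = r^2 * 2 mod 37 = 1^2 * 2 = 1*2 = 2
  bit 1 = 0: r = r^2 mod 37 = 2^2 = 4
  bit 2 = 0: r = r^2 mod 37 = 4^2 = 16
  -> B = 16
s = B^a = 16^14 mod 37  (bits of 14 = 1110)
  bit 0 = 1: r = r^2 * 16 mod 37 = 1^2 * 16 = 1*16 = 16
  bit 1 = 1: r = r^2 * 16 mod 37 = 16^2 * 16 = 34*16 = 26
  bit 2 = 1: r = r^2 * 16 mod 37 = 26^2 * 16 = 10*16 = 12
  bit 3 = 0: r = r^2 mod 37 = 12^2 = 33
  -> s = B^a = 33

Answer: 30 16 33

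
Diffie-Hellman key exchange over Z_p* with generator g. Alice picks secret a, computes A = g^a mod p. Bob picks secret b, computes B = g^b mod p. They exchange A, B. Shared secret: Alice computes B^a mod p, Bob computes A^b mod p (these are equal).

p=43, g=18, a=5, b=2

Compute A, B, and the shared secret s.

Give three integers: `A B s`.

Answer: 19 23 17

Derivation:
A = 18^5 mod 43  (bits of 5 = 101)
  bit 0 = 1: r = r^2 * 18 mod 43 = 1^2 * 18 = 1*18 = 18
  bit 1 = 0: r = r^2 mod 43 = 18^2 = 23
  bit 2 = 1: r = r^2 * 18 mod 43 = 23^2 * 18 = 13*18 = 19
  -> A = 19
B = 18^2 mod 43  (bits of 2 = 10)
  bit 0 = 1: r = r^2 * 18 mod 43 = 1^2 * 18 = 1*18 = 18
  bit 1 = 0: r = r^2 mod 43 = 18^2 = 23
  -> B = 23
s = B^a = 23^5 mod 43  (bits of 5 = 101)
  bit 0 = 1: r = r^2 * 23 mod 43 = 1^2 * 23 = 1*23 = 23
  bit 1 = 0: r = r^2 mod 43 = 23^2 = 13
  bit 2 = 1: r = r^2 * 23 mod 43 = 13^2 * 23 = 40*23 = 17
  -> s = B^a = 17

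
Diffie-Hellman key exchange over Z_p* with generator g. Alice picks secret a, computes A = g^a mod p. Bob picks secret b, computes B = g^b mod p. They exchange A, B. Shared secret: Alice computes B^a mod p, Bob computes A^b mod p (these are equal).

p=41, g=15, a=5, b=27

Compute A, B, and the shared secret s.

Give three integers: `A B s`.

A = 15^5 mod 41  (bits of 5 = 101)
  bit 0 = 1: r = r^2 * 15 mod 41 = 1^2 * 15 = 1*15 = 15
  bit 1 = 0: r = r^2 mod 41 = 15^2 = 20
  bit 2 = 1: r = r^2 * 15 mod 41 = 20^2 * 15 = 31*15 = 14
  -> A = 14
B = 15^27 mod 41  (bits of 27 = 11011)
  bit 0 = 1: r = r^2 * 15 mod 41 = 1^2 * 15 = 1*15 = 15
  bit 1 = 1: r = r^2 * 15 mod 41 = 15^2 * 15 = 20*15 = 13
  bit 2 = 0: r = r^2 mod 41 = 13^2 = 5
  bit 3 = 1: r = r^2 * 15 mod 41 = 5^2 * 15 = 25*15 = 6
  bit 4 = 1: r = r^2 * 15 mod 41 = 6^2 * 15 = 36*15 = 7
  -> B = 7
s = B^a = 7^5 mod 41  (bits of 5 = 101)
  bit 0 = 1: r = r^2 * 7 mod 41 = 1^2 * 7 = 1*7 = 7
  bit 1 = 0: r = r^2 mod 41 = 7^2 = 8
  bit 2 = 1: r = r^2 * 7 mod 41 = 8^2 * 7 = 23*7 = 38
  -> s = B^a = 38

Answer: 14 7 38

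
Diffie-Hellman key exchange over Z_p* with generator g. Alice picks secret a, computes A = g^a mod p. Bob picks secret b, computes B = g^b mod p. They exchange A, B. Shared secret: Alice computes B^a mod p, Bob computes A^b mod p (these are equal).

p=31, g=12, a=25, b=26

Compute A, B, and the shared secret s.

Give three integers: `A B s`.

Answer: 6 10 5

Derivation:
A = 12^25 mod 31  (bits of 25 = 11001)
  bit 0 = 1: r = r^2 * 12 mod 31 = 1^2 * 12 = 1*12 = 12
  bit 1 = 1: r = r^2 * 12 mod 31 = 12^2 * 12 = 20*12 = 23
  bit 2 = 0: r = r^2 mod 31 = 23^2 = 2
  bit 3 = 0: r = r^2 mod 31 = 2^2 = 4
  bit 4 = 1: r = r^2 * 12 mod 31 = 4^2 * 12 = 16*12 = 6
  -> A = 6
B = 12^26 mod 31  (bits of 26 = 11010)
  bit 0 = 1: r = r^2 * 12 mod 31 = 1^2 * 12 = 1*12 = 12
  bit 1 = 1: r = r^2 * 12 mod 31 = 12^2 * 12 = 20*12 = 23
  bit 2 = 0: r = r^2 mod 31 = 23^2 = 2
  bit 3 = 1: r = r^2 * 12 mod 31 = 2^2 * 12 = 4*12 = 17
  bit 4 = 0: r = r^2 mod 31 = 17^2 = 10
  -> B = 10
s = B^a = 10^25 mod 31  (bits of 25 = 11001)
  bit 0 = 1: r = r^2 * 10 mod 31 = 1^2 * 10 = 1*10 = 10
  bit 1 = 1: r = r^2 * 10 mod 31 = 10^2 * 10 = 7*10 = 8
  bit 2 = 0: r = r^2 mod 31 = 8^2 = 2
  bit 3 = 0: r = r^2 mod 31 = 2^2 = 4
  bit 4 = 1: r = r^2 * 10 mod 31 = 4^2 * 10 = 16*10 = 5
  -> s = B^a = 5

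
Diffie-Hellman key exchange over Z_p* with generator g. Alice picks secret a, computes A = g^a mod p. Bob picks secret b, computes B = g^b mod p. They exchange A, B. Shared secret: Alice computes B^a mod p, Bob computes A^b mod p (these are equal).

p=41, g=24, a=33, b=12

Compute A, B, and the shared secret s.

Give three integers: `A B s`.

A = 24^33 mod 41  (bits of 33 = 100001)
  bit 0 = 1: r = r^2 * 24 mod 41 = 1^2 * 24 = 1*24 = 24
  bit 1 = 0: r = r^2 mod 41 = 24^2 = 2
  bit 2 = 0: r = r^2 mod 41 = 2^2 = 4
  bit 3 = 0: r = r^2 mod 41 = 4^2 = 16
  bit 4 = 0: r = r^2 mod 41 = 16^2 = 10
  bit 5 = 1: r = r^2 * 24 mod 41 = 10^2 * 24 = 18*24 = 22
  -> A = 22
B = 24^12 mod 41  (bits of 12 = 1100)
  bit 0 = 1: r = r^2 * 24 mod 41 = 1^2 * 24 = 1*24 = 24
  bit 1 = 1: r = r^2 * 24 mod 41 = 24^2 * 24 = 2*24 = 7
  bit 2 = 0: r = r^2 mod 41 = 7^2 = 8
  bit 3 = 0: r = r^2 mod 41 = 8^2 = 23
  -> B = 23
s = B^a = 23^33 mod 41  (bits of 33 = 100001)
  bit 0 = 1: r = r^2 * 23 mod 41 = 1^2 * 23 = 1*23 = 23
  bit 1 = 0: r = r^2 mod 41 = 23^2 = 37
  bit 2 = 0: r = r^2 mod 41 = 37^2 = 16
  bit 3 = 0: r = r^2 mod 41 = 16^2 = 10
  bit 4 = 0: r = r^2 mod 41 = 10^2 = 18
  bit 5 = 1: r = r^2 * 23 mod 41 = 18^2 * 23 = 37*23 = 31
  -> s = B^a = 31

Answer: 22 23 31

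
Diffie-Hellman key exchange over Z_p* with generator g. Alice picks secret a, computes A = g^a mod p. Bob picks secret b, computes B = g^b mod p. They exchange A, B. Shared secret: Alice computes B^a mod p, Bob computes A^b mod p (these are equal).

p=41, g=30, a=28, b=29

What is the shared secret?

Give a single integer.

Answer: 23

Derivation:
A = 30^28 mod 41  (bits of 28 = 11100)
  bit 0 = 1: r = r^2 * 30 mod 41 = 1^2 * 30 = 1*30 = 30
  bit 1 = 1: r = r^2 * 30 mod 41 = 30^2 * 30 = 39*30 = 22
  bit 2 = 1: r = r^2 * 30 mod 41 = 22^2 * 30 = 33*30 = 6
  bit 3 = 0: r = r^2 mod 41 = 6^2 = 36
  bit 4 = 0: r = r^2 mod 41 = 36^2 = 25
  -> A = 25
B = 30^29 mod 41  (bits of 29 = 11101)
  bit 0 = 1: r = r^2 * 30 mod 41 = 1^2 * 30 = 1*30 = 30
  bit 1 = 1: r = r^2 * 30 mod 41 = 30^2 * 30 = 39*30 = 22
  bit 2 = 1: r = r^2 * 30 mod 41 = 22^2 * 30 = 33*30 = 6
  bit 3 = 0: r = r^2 mod 41 = 6^2 = 36
  bit 4 = 1: r = r^2 * 30 mod 41 = 36^2 * 30 = 25*30 = 12
  -> B = 12
s = B^a = 12^28 mod 41  (bits of 28 = 11100)
  bit 0 = 1: r = r^2 * 12 mod 41 = 1^2 * 12 = 1*12 = 12
  bit 1 = 1: r = r^2 * 12 mod 41 = 12^2 * 12 = 21*12 = 6
  bit 2 = 1: r = r^2 * 12 mod 41 = 6^2 * 12 = 36*12 = 22
  bit 3 = 0: r = r^2 mod 41 = 22^2 = 33
  bit 4 = 0: r = r^2 mod 41 = 33^2 = 23
  -> s = B^a = 23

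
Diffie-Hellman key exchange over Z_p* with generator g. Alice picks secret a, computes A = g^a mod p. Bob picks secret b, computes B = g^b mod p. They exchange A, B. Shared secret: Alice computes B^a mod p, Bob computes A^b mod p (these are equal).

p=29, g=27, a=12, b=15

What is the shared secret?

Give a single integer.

Answer: 7

Derivation:
A = 27^12 mod 29  (bits of 12 = 1100)
  bit 0 = 1: r = r^2 * 27 mod 29 = 1^2 * 27 = 1*27 = 27
  bit 1 = 1: r = r^2 * 27 mod 29 = 27^2 * 27 = 4*27 = 21
  bit 2 = 0: r = r^2 mod 29 = 21^2 = 6
  bit 3 = 0: r = r^2 mod 29 = 6^2 = 7
  -> A = 7
B = 27^15 mod 29  (bits of 15 = 1111)
  bit 0 = 1: r = r^2 * 27 mod 29 = 1^2 * 27 = 1*27 = 27
  bit 1 = 1: r = r^2 * 27 mod 29 = 27^2 * 27 = 4*27 = 21
  bit 2 = 1: r = r^2 * 27 mod 29 = 21^2 * 27 = 6*27 = 17
  bit 3 = 1: r = r^2 * 27 mod 29 = 17^2 * 27 = 28*27 = 2
  -> B = 2
s = B^a = 2^12 mod 29  (bits of 12 = 1100)
  bit 0 = 1: r = r^2 * 2 mod 29 = 1^2 * 2 = 1*2 = 2
  bit 1 = 1: r = r^2 * 2 mod 29 = 2^2 * 2 = 4*2 = 8
  bit 2 = 0: r = r^2 mod 29 = 8^2 = 6
  bit 3 = 0: r = r^2 mod 29 = 6^2 = 7
  -> s = B^a = 7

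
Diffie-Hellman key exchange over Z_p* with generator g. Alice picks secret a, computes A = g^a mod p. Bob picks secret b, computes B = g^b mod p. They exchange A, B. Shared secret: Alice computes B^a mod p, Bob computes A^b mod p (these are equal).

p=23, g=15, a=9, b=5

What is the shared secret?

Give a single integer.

A = 15^9 mod 23  (bits of 9 = 1001)
  bit 0 = 1: r = r^2 * 15 mod 23 = 1^2 * 15 = 1*15 = 15
  bit 1 = 0: r = r^2 mod 23 = 15^2 = 18
  bit 2 = 0: r = r^2 mod 23 = 18^2 = 2
  bit 3 = 1: r = r^2 * 15 mod 23 = 2^2 * 15 = 4*15 = 14
  -> A = 14
B = 15^5 mod 23  (bits of 5 = 101)
  bit 0 = 1: r = r^2 * 15 mod 23 = 1^2 * 15 = 1*15 = 15
  bit 1 = 0: r = r^2 mod 23 = 15^2 = 18
  bit 2 = 1: r = r^2 * 15 mod 23 = 18^2 * 15 = 2*15 = 7
  -> B = 7
s = B^a = 7^9 mod 23  (bits of 9 = 1001)
  bit 0 = 1: r = r^2 * 7 mod 23 = 1^2 * 7 = 1*7 = 7
  bit 1 = 0: r = r^2 mod 23 = 7^2 = 3
  bit 2 = 0: r = r^2 mod 23 = 3^2 = 9
  bit 3 = 1: r = r^2 * 7 mod 23 = 9^2 * 7 = 12*7 = 15
  -> s = B^a = 15

Answer: 15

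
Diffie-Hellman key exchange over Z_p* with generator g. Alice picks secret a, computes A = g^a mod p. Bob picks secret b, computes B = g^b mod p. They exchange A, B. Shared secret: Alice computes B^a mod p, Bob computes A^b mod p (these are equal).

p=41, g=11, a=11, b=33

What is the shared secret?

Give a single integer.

Answer: 19

Derivation:
A = 11^11 mod 41  (bits of 11 = 1011)
  bit 0 = 1: r = r^2 * 11 mod 41 = 1^2 * 11 = 1*11 = 11
  bit 1 = 0: r = r^2 mod 41 = 11^2 = 39
  bit 2 = 1: r = r^2 * 11 mod 41 = 39^2 * 11 = 4*11 = 3
  bit 3 = 1: r = r^2 * 11 mod 41 = 3^2 * 11 = 9*11 = 17
  -> A = 17
B = 11^33 mod 41  (bits of 33 = 100001)
  bit 0 = 1: r = r^2 * 11 mod 41 = 1^2 * 11 = 1*11 = 11
  bit 1 = 0: r = r^2 mod 41 = 11^2 = 39
  bit 2 = 0: r = r^2 mod 41 = 39^2 = 4
  bit 3 = 0: r = r^2 mod 41 = 4^2 = 16
  bit 4 = 0: r = r^2 mod 41 = 16^2 = 10
  bit 5 = 1: r = r^2 * 11 mod 41 = 10^2 * 11 = 18*11 = 34
  -> B = 34
s = B^a = 34^11 mod 41  (bits of 11 = 1011)
  bit 0 = 1: r = r^2 * 34 mod 41 = 1^2 * 34 = 1*34 = 34
  bit 1 = 0: r = r^2 mod 41 = 34^2 = 8
  bit 2 = 1: r = r^2 * 34 mod 41 = 8^2 * 34 = 23*34 = 3
  bit 3 = 1: r = r^2 * 34 mod 41 = 3^2 * 34 = 9*34 = 19
  -> s = B^a = 19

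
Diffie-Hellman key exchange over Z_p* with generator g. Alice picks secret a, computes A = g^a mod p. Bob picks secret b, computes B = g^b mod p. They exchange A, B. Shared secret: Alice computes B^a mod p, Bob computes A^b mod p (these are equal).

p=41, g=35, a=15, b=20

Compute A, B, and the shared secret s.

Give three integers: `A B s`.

A = 35^15 mod 41  (bits of 15 = 1111)
  bit 0 = 1: r = r^2 * 35 mod 41 = 1^2 * 35 = 1*35 = 35
  bit 1 = 1: r = r^2 * 35 mod 41 = 35^2 * 35 = 36*35 = 30
  bit 2 = 1: r = r^2 * 35 mod 41 = 30^2 * 35 = 39*35 = 12
  bit 3 = 1: r = r^2 * 35 mod 41 = 12^2 * 35 = 21*35 = 38
  -> A = 38
B = 35^20 mod 41  (bits of 20 = 10100)
  bit 0 = 1: r = r^2 * 35 mod 41 = 1^2 * 35 = 1*35 = 35
  bit 1 = 0: r = r^2 mod 41 = 35^2 = 36
  bit 2 = 1: r = r^2 * 35 mod 41 = 36^2 * 35 = 25*35 = 14
  bit 3 = 0: r = r^2 mod 41 = 14^2 = 32
  bit 4 = 0: r = r^2 mod 41 = 32^2 = 40
  -> B = 40
s = B^a = 40^15 mod 41  (bits of 15 = 1111)
  bit 0 = 1: r = r^2 * 40 mod 41 = 1^2 * 40 = 1*40 = 40
  bit 1 = 1: r = r^2 * 40 mod 41 = 40^2 * 40 = 1*40 = 40
  bit 2 = 1: r = r^2 * 40 mod 41 = 40^2 * 40 = 1*40 = 40
  bit 3 = 1: r = r^2 * 40 mod 41 = 40^2 * 40 = 1*40 = 40
  -> s = B^a = 40

Answer: 38 40 40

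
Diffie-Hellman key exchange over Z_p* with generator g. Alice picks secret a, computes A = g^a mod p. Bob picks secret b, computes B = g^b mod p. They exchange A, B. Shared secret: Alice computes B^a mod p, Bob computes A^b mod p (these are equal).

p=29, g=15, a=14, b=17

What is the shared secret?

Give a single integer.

Answer: 28

Derivation:
A = 15^14 mod 29  (bits of 14 = 1110)
  bit 0 = 1: r = r^2 * 15 mod 29 = 1^2 * 15 = 1*15 = 15
  bit 1 = 1: r = r^2 * 15 mod 29 = 15^2 * 15 = 22*15 = 11
  bit 2 = 1: r = r^2 * 15 mod 29 = 11^2 * 15 = 5*15 = 17
  bit 3 = 0: r = r^2 mod 29 = 17^2 = 28
  -> A = 28
B = 15^17 mod 29  (bits of 17 = 10001)
  bit 0 = 1: r = r^2 * 15 mod 29 = 1^2 * 15 = 1*15 = 15
  bit 1 = 0: r = r^2 mod 29 = 15^2 = 22
  bit 2 = 0: r = r^2 mod 29 = 22^2 = 20
  bit 3 = 0: r = r^2 mod 29 = 20^2 = 23
  bit 4 = 1: r = r^2 * 15 mod 29 = 23^2 * 15 = 7*15 = 18
  -> B = 18
s = B^a = 18^14 mod 29  (bits of 14 = 1110)
  bit 0 = 1: r = r^2 * 18 mod 29 = 1^2 * 18 = 1*18 = 18
  bit 1 = 1: r = r^2 * 18 mod 29 = 18^2 * 18 = 5*18 = 3
  bit 2 = 1: r = r^2 * 18 mod 29 = 3^2 * 18 = 9*18 = 17
  bit 3 = 0: r = r^2 mod 29 = 17^2 = 28
  -> s = B^a = 28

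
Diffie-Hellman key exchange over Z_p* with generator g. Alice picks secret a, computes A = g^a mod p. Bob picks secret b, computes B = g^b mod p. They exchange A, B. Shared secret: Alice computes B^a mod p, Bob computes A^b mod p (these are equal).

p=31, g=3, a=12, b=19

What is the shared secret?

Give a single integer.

Answer: 4

Derivation:
A = 3^12 mod 31  (bits of 12 = 1100)
  bit 0 = 1: r = r^2 * 3 mod 31 = 1^2 * 3 = 1*3 = 3
  bit 1 = 1: r = r^2 * 3 mod 31 = 3^2 * 3 = 9*3 = 27
  bit 2 = 0: r = r^2 mod 31 = 27^2 = 16
  bit 3 = 0: r = r^2 mod 31 = 16^2 = 8
  -> A = 8
B = 3^19 mod 31  (bits of 19 = 10011)
  bit 0 = 1: r = r^2 * 3 mod 31 = 1^2 * 3 = 1*3 = 3
  bit 1 = 0: r = r^2 mod 31 = 3^2 = 9
  bit 2 = 0: r = r^2 mod 31 = 9^2 = 19
  bit 3 = 1: r = r^2 * 3 mod 31 = 19^2 * 3 = 20*3 = 29
  bit 4 = 1: r = r^2 * 3 mod 31 = 29^2 * 3 = 4*3 = 12
  -> B = 12
s = B^a = 12^12 mod 31  (bits of 12 = 1100)
  bit 0 = 1: r = r^2 * 12 mod 31 = 1^2 * 12 = 1*12 = 12
  bit 1 = 1: r = r^2 * 12 mod 31 = 12^2 * 12 = 20*12 = 23
  bit 2 = 0: r = r^2 mod 31 = 23^2 = 2
  bit 3 = 0: r = r^2 mod 31 = 2^2 = 4
  -> s = B^a = 4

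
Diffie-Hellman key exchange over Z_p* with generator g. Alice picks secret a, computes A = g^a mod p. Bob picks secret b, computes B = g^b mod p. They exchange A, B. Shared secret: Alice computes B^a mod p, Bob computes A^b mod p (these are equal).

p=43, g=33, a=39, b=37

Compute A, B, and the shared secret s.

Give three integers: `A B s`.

Answer: 39 12 27

Derivation:
A = 33^39 mod 43  (bits of 39 = 100111)
  bit 0 = 1: r = r^2 * 33 mod 43 = 1^2 * 33 = 1*33 = 33
  bit 1 = 0: r = r^2 mod 43 = 33^2 = 14
  bit 2 = 0: r = r^2 mod 43 = 14^2 = 24
  bit 3 = 1: r = r^2 * 33 mod 43 = 24^2 * 33 = 17*33 = 2
  bit 4 = 1: r = r^2 * 33 mod 43 = 2^2 * 33 = 4*33 = 3
  bit 5 = 1: r = r^2 * 33 mod 43 = 3^2 * 33 = 9*33 = 39
  -> A = 39
B = 33^37 mod 43  (bits of 37 = 100101)
  bit 0 = 1: r = r^2 * 33 mod 43 = 1^2 * 33 = 1*33 = 33
  bit 1 = 0: r = r^2 mod 43 = 33^2 = 14
  bit 2 = 0: r = r^2 mod 43 = 14^2 = 24
  bit 3 = 1: r = r^2 * 33 mod 43 = 24^2 * 33 = 17*33 = 2
  bit 4 = 0: r = r^2 mod 43 = 2^2 = 4
  bit 5 = 1: r = r^2 * 33 mod 43 = 4^2 * 33 = 16*33 = 12
  -> B = 12
s = B^a = 12^39 mod 43  (bits of 39 = 100111)
  bit 0 = 1: r = r^2 * 12 mod 43 = 1^2 * 12 = 1*12 = 12
  bit 1 = 0: r = r^2 mod 43 = 12^2 = 15
  bit 2 = 0: r = r^2 mod 43 = 15^2 = 10
  bit 3 = 1: r = r^2 * 12 mod 43 = 10^2 * 12 = 14*12 = 39
  bit 4 = 1: r = r^2 * 12 mod 43 = 39^2 * 12 = 16*12 = 20
  bit 5 = 1: r = r^2 * 12 mod 43 = 20^2 * 12 = 13*12 = 27
  -> s = B^a = 27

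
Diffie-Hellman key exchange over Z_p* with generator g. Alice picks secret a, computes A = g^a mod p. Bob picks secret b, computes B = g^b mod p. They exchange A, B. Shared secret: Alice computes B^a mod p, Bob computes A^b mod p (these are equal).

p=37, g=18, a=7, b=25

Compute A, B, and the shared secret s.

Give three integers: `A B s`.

Answer: 13 24 5

Derivation:
A = 18^7 mod 37  (bits of 7 = 111)
  bit 0 = 1: r = r^2 * 18 mod 37 = 1^2 * 18 = 1*18 = 18
  bit 1 = 1: r = r^2 * 18 mod 37 = 18^2 * 18 = 28*18 = 23
  bit 2 = 1: r = r^2 * 18 mod 37 = 23^2 * 18 = 11*18 = 13
  -> A = 13
B = 18^25 mod 37  (bits of 25 = 11001)
  bit 0 = 1: r = r^2 * 18 mod 37 = 1^2 * 18 = 1*18 = 18
  bit 1 = 1: r = r^2 * 18 mod 37 = 18^2 * 18 = 28*18 = 23
  bit 2 = 0: r = r^2 mod 37 = 23^2 = 11
  bit 3 = 0: r = r^2 mod 37 = 11^2 = 10
  bit 4 = 1: r = r^2 * 18 mod 37 = 10^2 * 18 = 26*18 = 24
  -> B = 24
s = B^a = 24^7 mod 37  (bits of 7 = 111)
  bit 0 = 1: r = r^2 * 24 mod 37 = 1^2 * 24 = 1*24 = 24
  bit 1 = 1: r = r^2 * 24 mod 37 = 24^2 * 24 = 21*24 = 23
  bit 2 = 1: r = r^2 * 24 mod 37 = 23^2 * 24 = 11*24 = 5
  -> s = B^a = 5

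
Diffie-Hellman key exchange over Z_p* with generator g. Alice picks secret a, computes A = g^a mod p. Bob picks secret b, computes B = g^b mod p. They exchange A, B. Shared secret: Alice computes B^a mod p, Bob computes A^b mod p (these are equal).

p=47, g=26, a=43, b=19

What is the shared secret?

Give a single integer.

Answer: 31

Derivation:
A = 26^43 mod 47  (bits of 43 = 101011)
  bit 0 = 1: r = r^2 * 26 mod 47 = 1^2 * 26 = 1*26 = 26
  bit 1 = 0: r = r^2 mod 47 = 26^2 = 18
  bit 2 = 1: r = r^2 * 26 mod 47 = 18^2 * 26 = 42*26 = 11
  bit 3 = 0: r = r^2 mod 47 = 11^2 = 27
  bit 4 = 1: r = r^2 * 26 mod 47 = 27^2 * 26 = 24*26 = 13
  bit 5 = 1: r = r^2 * 26 mod 47 = 13^2 * 26 = 28*26 = 23
  -> A = 23
B = 26^19 mod 47  (bits of 19 = 10011)
  bit 0 = 1: r = r^2 * 26 mod 47 = 1^2 * 26 = 1*26 = 26
  bit 1 = 0: r = r^2 mod 47 = 26^2 = 18
  bit 2 = 0: r = r^2 mod 47 = 18^2 = 42
  bit 3 = 1: r = r^2 * 26 mod 47 = 42^2 * 26 = 25*26 = 39
  bit 4 = 1: r = r^2 * 26 mod 47 = 39^2 * 26 = 17*26 = 19
  -> B = 19
s = B^a = 19^43 mod 47  (bits of 43 = 101011)
  bit 0 = 1: r = r^2 * 19 mod 47 = 1^2 * 19 = 1*19 = 19
  bit 1 = 0: r = r^2 mod 47 = 19^2 = 32
  bit 2 = 1: r = r^2 * 19 mod 47 = 32^2 * 19 = 37*19 = 45
  bit 3 = 0: r = r^2 mod 47 = 45^2 = 4
  bit 4 = 1: r = r^2 * 19 mod 47 = 4^2 * 19 = 16*19 = 22
  bit 5 = 1: r = r^2 * 19 mod 47 = 22^2 * 19 = 14*19 = 31
  -> s = B^a = 31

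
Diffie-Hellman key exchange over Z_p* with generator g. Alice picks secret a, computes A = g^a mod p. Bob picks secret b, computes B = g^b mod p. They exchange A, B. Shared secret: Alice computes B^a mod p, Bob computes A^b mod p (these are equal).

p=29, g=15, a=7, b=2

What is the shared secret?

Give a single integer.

Answer: 28

Derivation:
A = 15^7 mod 29  (bits of 7 = 111)
  bit 0 = 1: r = r^2 * 15 mod 29 = 1^2 * 15 = 1*15 = 15
  bit 1 = 1: r = r^2 * 15 mod 29 = 15^2 * 15 = 22*15 = 11
  bit 2 = 1: r = r^2 * 15 mod 29 = 11^2 * 15 = 5*15 = 17
  -> A = 17
B = 15^2 mod 29  (bits of 2 = 10)
  bit 0 = 1: r = r^2 * 15 mod 29 = 1^2 * 15 = 1*15 = 15
  bit 1 = 0: r = r^2 mod 29 = 15^2 = 22
  -> B = 22
s = B^a = 22^7 mod 29  (bits of 7 = 111)
  bit 0 = 1: r = r^2 * 22 mod 29 = 1^2 * 22 = 1*22 = 22
  bit 1 = 1: r = r^2 * 22 mod 29 = 22^2 * 22 = 20*22 = 5
  bit 2 = 1: r = r^2 * 22 mod 29 = 5^2 * 22 = 25*22 = 28
  -> s = B^a = 28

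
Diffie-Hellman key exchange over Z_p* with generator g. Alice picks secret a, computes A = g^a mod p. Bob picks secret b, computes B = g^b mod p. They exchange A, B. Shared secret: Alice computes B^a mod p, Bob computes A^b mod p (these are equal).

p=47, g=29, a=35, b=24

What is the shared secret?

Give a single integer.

Answer: 21

Derivation:
A = 29^35 mod 47  (bits of 35 = 100011)
  bit 0 = 1: r = r^2 * 29 mod 47 = 1^2 * 29 = 1*29 = 29
  bit 1 = 0: r = r^2 mod 47 = 29^2 = 42
  bit 2 = 0: r = r^2 mod 47 = 42^2 = 25
  bit 3 = 0: r = r^2 mod 47 = 25^2 = 14
  bit 4 = 1: r = r^2 * 29 mod 47 = 14^2 * 29 = 8*29 = 44
  bit 5 = 1: r = r^2 * 29 mod 47 = 44^2 * 29 = 9*29 = 26
  -> A = 26
B = 29^24 mod 47  (bits of 24 = 11000)
  bit 0 = 1: r = r^2 * 29 mod 47 = 1^2 * 29 = 1*29 = 29
  bit 1 = 1: r = r^2 * 29 mod 47 = 29^2 * 29 = 42*29 = 43
  bit 2 = 0: r = r^2 mod 47 = 43^2 = 16
  bit 3 = 0: r = r^2 mod 47 = 16^2 = 21
  bit 4 = 0: r = r^2 mod 47 = 21^2 = 18
  -> B = 18
s = B^a = 18^35 mod 47  (bits of 35 = 100011)
  bit 0 = 1: r = r^2 * 18 mod 47 = 1^2 * 18 = 1*18 = 18
  bit 1 = 0: r = r^2 mod 47 = 18^2 = 42
  bit 2 = 0: r = r^2 mod 47 = 42^2 = 25
  bit 3 = 0: r = r^2 mod 47 = 25^2 = 14
  bit 4 = 1: r = r^2 * 18 mod 47 = 14^2 * 18 = 8*18 = 3
  bit 5 = 1: r = r^2 * 18 mod 47 = 3^2 * 18 = 9*18 = 21
  -> s = B^a = 21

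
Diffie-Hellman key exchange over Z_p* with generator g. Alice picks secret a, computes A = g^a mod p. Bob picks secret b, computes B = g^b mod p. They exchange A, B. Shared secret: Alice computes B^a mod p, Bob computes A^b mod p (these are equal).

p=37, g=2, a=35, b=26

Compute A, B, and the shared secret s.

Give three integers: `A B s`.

Answer: 19 3 25

Derivation:
A = 2^35 mod 37  (bits of 35 = 100011)
  bit 0 = 1: r = r^2 * 2 mod 37 = 1^2 * 2 = 1*2 = 2
  bit 1 = 0: r = r^2 mod 37 = 2^2 = 4
  bit 2 = 0: r = r^2 mod 37 = 4^2 = 16
  bit 3 = 0: r = r^2 mod 37 = 16^2 = 34
  bit 4 = 1: r = r^2 * 2 mod 37 = 34^2 * 2 = 9*2 = 18
  bit 5 = 1: r = r^2 * 2 mod 37 = 18^2 * 2 = 28*2 = 19
  -> A = 19
B = 2^26 mod 37  (bits of 26 = 11010)
  bit 0 = 1: r = r^2 * 2 mod 37 = 1^2 * 2 = 1*2 = 2
  bit 1 = 1: r = r^2 * 2 mod 37 = 2^2 * 2 = 4*2 = 8
  bit 2 = 0: r = r^2 mod 37 = 8^2 = 27
  bit 3 = 1: r = r^2 * 2 mod 37 = 27^2 * 2 = 26*2 = 15
  bit 4 = 0: r = r^2 mod 37 = 15^2 = 3
  -> B = 3
s = B^a = 3^35 mod 37  (bits of 35 = 100011)
  bit 0 = 1: r = r^2 * 3 mod 37 = 1^2 * 3 = 1*3 = 3
  bit 1 = 0: r = r^2 mod 37 = 3^2 = 9
  bit 2 = 0: r = r^2 mod 37 = 9^2 = 7
  bit 3 = 0: r = r^2 mod 37 = 7^2 = 12
  bit 4 = 1: r = r^2 * 3 mod 37 = 12^2 * 3 = 33*3 = 25
  bit 5 = 1: r = r^2 * 3 mod 37 = 25^2 * 3 = 33*3 = 25
  -> s = B^a = 25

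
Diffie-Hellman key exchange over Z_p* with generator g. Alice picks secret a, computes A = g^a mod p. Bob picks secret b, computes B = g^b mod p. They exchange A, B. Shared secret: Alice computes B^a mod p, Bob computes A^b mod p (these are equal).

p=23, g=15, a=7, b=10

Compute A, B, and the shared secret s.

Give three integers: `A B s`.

A = 15^7 mod 23  (bits of 7 = 111)
  bit 0 = 1: r = r^2 * 15 mod 23 = 1^2 * 15 = 1*15 = 15
  bit 1 = 1: r = r^2 * 15 mod 23 = 15^2 * 15 = 18*15 = 17
  bit 2 = 1: r = r^2 * 15 mod 23 = 17^2 * 15 = 13*15 = 11
  -> A = 11
B = 15^10 mod 23  (bits of 10 = 1010)
  bit 0 = 1: r = r^2 * 15 mod 23 = 1^2 * 15 = 1*15 = 15
  bit 1 = 0: r = r^2 mod 23 = 15^2 = 18
  bit 2 = 1: r = r^2 * 15 mod 23 = 18^2 * 15 = 2*15 = 7
  bit 3 = 0: r = r^2 mod 23 = 7^2 = 3
  -> B = 3
s = B^a = 3^7 mod 23  (bits of 7 = 111)
  bit 0 = 1: r = r^2 * 3 mod 23 = 1^2 * 3 = 1*3 = 3
  bit 1 = 1: r = r^2 * 3 mod 23 = 3^2 * 3 = 9*3 = 4
  bit 2 = 1: r = r^2 * 3 mod 23 = 4^2 * 3 = 16*3 = 2
  -> s = B^a = 2

Answer: 11 3 2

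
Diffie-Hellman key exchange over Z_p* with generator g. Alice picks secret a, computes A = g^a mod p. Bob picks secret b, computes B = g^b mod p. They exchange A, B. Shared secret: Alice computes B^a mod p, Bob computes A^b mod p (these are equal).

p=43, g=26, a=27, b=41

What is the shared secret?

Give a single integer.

Answer: 27

Derivation:
A = 26^27 mod 43  (bits of 27 = 11011)
  bit 0 = 1: r = r^2 * 26 mod 43 = 1^2 * 26 = 1*26 = 26
  bit 1 = 1: r = r^2 * 26 mod 43 = 26^2 * 26 = 31*26 = 32
  bit 2 = 0: r = r^2 mod 43 = 32^2 = 35
  bit 3 = 1: r = r^2 * 26 mod 43 = 35^2 * 26 = 21*26 = 30
  bit 4 = 1: r = r^2 * 26 mod 43 = 30^2 * 26 = 40*26 = 8
  -> A = 8
B = 26^41 mod 43  (bits of 41 = 101001)
  bit 0 = 1: r = r^2 * 26 mod 43 = 1^2 * 26 = 1*26 = 26
  bit 1 = 0: r = r^2 mod 43 = 26^2 = 31
  bit 2 = 1: r = r^2 * 26 mod 43 = 31^2 * 26 = 15*26 = 3
  bit 3 = 0: r = r^2 mod 43 = 3^2 = 9
  bit 4 = 0: r = r^2 mod 43 = 9^2 = 38
  bit 5 = 1: r = r^2 * 26 mod 43 = 38^2 * 26 = 25*26 = 5
  -> B = 5
s = B^a = 5^27 mod 43  (bits of 27 = 11011)
  bit 0 = 1: r = r^2 * 5 mod 43 = 1^2 * 5 = 1*5 = 5
  bit 1 = 1: r = r^2 * 5 mod 43 = 5^2 * 5 = 25*5 = 39
  bit 2 = 0: r = r^2 mod 43 = 39^2 = 16
  bit 3 = 1: r = r^2 * 5 mod 43 = 16^2 * 5 = 41*5 = 33
  bit 4 = 1: r = r^2 * 5 mod 43 = 33^2 * 5 = 14*5 = 27
  -> s = B^a = 27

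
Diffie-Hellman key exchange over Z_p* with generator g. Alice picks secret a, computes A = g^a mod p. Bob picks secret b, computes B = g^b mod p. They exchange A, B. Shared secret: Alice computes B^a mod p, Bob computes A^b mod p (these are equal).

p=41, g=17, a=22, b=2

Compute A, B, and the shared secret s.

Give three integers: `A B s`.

A = 17^22 mod 41  (bits of 22 = 10110)
  bit 0 = 1: r = r^2 * 17 mod 41 = 1^2 * 17 = 1*17 = 17
  bit 1 = 0: r = r^2 mod 41 = 17^2 = 2
  bit 2 = 1: r = r^2 * 17 mod 41 = 2^2 * 17 = 4*17 = 27
  bit 3 = 1: r = r^2 * 17 mod 41 = 27^2 * 17 = 32*17 = 11
  bit 4 = 0: r = r^2 mod 41 = 11^2 = 39
  -> A = 39
B = 17^2 mod 41  (bits of 2 = 10)
  bit 0 = 1: r = r^2 * 17 mod 41 = 1^2 * 17 = 1*17 = 17
  bit 1 = 0: r = r^2 mod 41 = 17^2 = 2
  -> B = 2
s = B^a = 2^22 mod 41  (bits of 22 = 10110)
  bit 0 = 1: r = r^2 * 2 mod 41 = 1^2 * 2 = 1*2 = 2
  bit 1 = 0: r = r^2 mod 41 = 2^2 = 4
  bit 2 = 1: r = r^2 * 2 mod 41 = 4^2 * 2 = 16*2 = 32
  bit 3 = 1: r = r^2 * 2 mod 41 = 32^2 * 2 = 40*2 = 39
  bit 4 = 0: r = r^2 mod 41 = 39^2 = 4
  -> s = B^a = 4

Answer: 39 2 4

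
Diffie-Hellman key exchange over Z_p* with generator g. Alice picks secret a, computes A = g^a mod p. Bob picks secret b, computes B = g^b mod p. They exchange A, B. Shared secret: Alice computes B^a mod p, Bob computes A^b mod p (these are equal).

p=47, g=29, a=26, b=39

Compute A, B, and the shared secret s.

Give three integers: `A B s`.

A = 29^26 mod 47  (bits of 26 = 11010)
  bit 0 = 1: r = r^2 * 29 mod 47 = 1^2 * 29 = 1*29 = 29
  bit 1 = 1: r = r^2 * 29 mod 47 = 29^2 * 29 = 42*29 = 43
  bit 2 = 0: r = r^2 mod 47 = 43^2 = 16
  bit 3 = 1: r = r^2 * 29 mod 47 = 16^2 * 29 = 21*29 = 45
  bit 4 = 0: r = r^2 mod 47 = 45^2 = 4
  -> A = 4
B = 29^39 mod 47  (bits of 39 = 100111)
  bit 0 = 1: r = r^2 * 29 mod 47 = 1^2 * 29 = 1*29 = 29
  bit 1 = 0: r = r^2 mod 47 = 29^2 = 42
  bit 2 = 0: r = r^2 mod 47 = 42^2 = 25
  bit 3 = 1: r = r^2 * 29 mod 47 = 25^2 * 29 = 14*29 = 30
  bit 4 = 1: r = r^2 * 29 mod 47 = 30^2 * 29 = 7*29 = 15
  bit 5 = 1: r = r^2 * 29 mod 47 = 15^2 * 29 = 37*29 = 39
  -> B = 39
s = B^a = 39^26 mod 47  (bits of 26 = 11010)
  bit 0 = 1: r = r^2 * 39 mod 47 = 1^2 * 39 = 1*39 = 39
  bit 1 = 1: r = r^2 * 39 mod 47 = 39^2 * 39 = 17*39 = 5
  bit 2 = 0: r = r^2 mod 47 = 5^2 = 25
  bit 3 = 1: r = r^2 * 39 mod 47 = 25^2 * 39 = 14*39 = 29
  bit 4 = 0: r = r^2 mod 47 = 29^2 = 42
  -> s = B^a = 42

Answer: 4 39 42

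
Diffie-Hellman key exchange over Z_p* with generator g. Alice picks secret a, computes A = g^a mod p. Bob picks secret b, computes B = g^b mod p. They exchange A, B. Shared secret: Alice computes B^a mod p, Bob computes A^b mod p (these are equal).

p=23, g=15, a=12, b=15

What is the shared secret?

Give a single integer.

Answer: 2

Derivation:
A = 15^12 mod 23  (bits of 12 = 1100)
  bit 0 = 1: r = r^2 * 15 mod 23 = 1^2 * 15 = 1*15 = 15
  bit 1 = 1: r = r^2 * 15 mod 23 = 15^2 * 15 = 18*15 = 17
  bit 2 = 0: r = r^2 mod 23 = 17^2 = 13
  bit 3 = 0: r = r^2 mod 23 = 13^2 = 8
  -> A = 8
B = 15^15 mod 23  (bits of 15 = 1111)
  bit 0 = 1: r = r^2 * 15 mod 23 = 1^2 * 15 = 1*15 = 15
  bit 1 = 1: r = r^2 * 15 mod 23 = 15^2 * 15 = 18*15 = 17
  bit 2 = 1: r = r^2 * 15 mod 23 = 17^2 * 15 = 13*15 = 11
  bit 3 = 1: r = r^2 * 15 mod 23 = 11^2 * 15 = 6*15 = 21
  -> B = 21
s = B^a = 21^12 mod 23  (bits of 12 = 1100)
  bit 0 = 1: r = r^2 * 21 mod 23 = 1^2 * 21 = 1*21 = 21
  bit 1 = 1: r = r^2 * 21 mod 23 = 21^2 * 21 = 4*21 = 15
  bit 2 = 0: r = r^2 mod 23 = 15^2 = 18
  bit 3 = 0: r = r^2 mod 23 = 18^2 = 2
  -> s = B^a = 2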